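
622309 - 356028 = 266281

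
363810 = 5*72762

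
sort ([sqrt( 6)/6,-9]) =[ - 9,sqrt( 6 )/6 ] 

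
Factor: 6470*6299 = 2^1*5^1*647^1*6299^1=40754530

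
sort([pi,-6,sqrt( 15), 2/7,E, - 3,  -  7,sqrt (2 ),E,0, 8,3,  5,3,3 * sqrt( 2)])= [ - 7,- 6, - 3 , 0,2/7,sqrt( 2 ), E, E, 3, 3, pi, sqrt( 15 ), 3*sqrt( 2 ),5, 8]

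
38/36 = 19/18 =1.06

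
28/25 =1  +  3/25 =1.12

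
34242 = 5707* 6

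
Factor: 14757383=14757383^1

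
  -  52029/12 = -4336 + 1/4=- 4335.75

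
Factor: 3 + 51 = 54 = 2^1 *3^3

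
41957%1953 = 944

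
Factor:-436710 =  - 2^1*3^1*5^1*14557^1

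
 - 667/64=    - 667/64 = - 10.42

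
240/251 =240/251 = 0.96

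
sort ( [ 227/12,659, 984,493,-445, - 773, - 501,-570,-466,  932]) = [ - 773,  -  570, - 501,-466,-445,  227/12,  493,659, 932,984 ]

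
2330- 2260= 70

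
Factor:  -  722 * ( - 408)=2^4*3^1*17^1*19^2 = 294576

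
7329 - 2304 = 5025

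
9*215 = 1935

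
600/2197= 600/2197 = 0.27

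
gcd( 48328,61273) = 863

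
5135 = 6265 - 1130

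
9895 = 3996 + 5899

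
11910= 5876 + 6034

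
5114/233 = 5114/233 = 21.95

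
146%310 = 146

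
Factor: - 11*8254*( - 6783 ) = 615855702 = 2^1 * 3^1*7^1*11^1*17^1*19^1*4127^1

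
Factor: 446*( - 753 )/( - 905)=2^1*  3^1*5^( - 1)*181^(  -  1 )*223^1*251^1 = 335838/905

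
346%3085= 346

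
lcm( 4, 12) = 12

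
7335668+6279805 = 13615473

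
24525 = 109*225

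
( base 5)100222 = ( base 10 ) 3187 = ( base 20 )7J7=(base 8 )6163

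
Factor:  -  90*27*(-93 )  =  225990 = 2^1*3^6 * 5^1  *31^1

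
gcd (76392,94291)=1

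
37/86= 37/86 = 0.43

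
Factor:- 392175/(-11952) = 525/16 = 2^( - 4 )*3^1* 5^2*7^1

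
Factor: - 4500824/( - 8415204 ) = 2^1*3^( - 1 )*7^( - 1 )*17^( - 1 )*23^1*61^1*71^( - 1)*83^(-1) * 401^1= 1125206/2103801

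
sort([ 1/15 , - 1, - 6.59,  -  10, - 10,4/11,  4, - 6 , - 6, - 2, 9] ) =[-10  ,-10 , - 6.59 , -6, - 6 , - 2,  -  1,1/15,4/11,4, 9]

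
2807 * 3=8421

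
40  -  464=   -  424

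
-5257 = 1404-6661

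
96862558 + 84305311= 181167869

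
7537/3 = 2512 + 1/3=   2512.33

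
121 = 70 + 51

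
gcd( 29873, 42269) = 1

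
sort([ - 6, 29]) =[ - 6,29] 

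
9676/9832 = 2419/2458 = 0.98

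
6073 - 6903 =-830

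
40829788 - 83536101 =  - 42706313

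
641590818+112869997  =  754460815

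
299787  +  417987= 717774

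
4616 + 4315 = 8931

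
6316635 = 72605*87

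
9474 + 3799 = 13273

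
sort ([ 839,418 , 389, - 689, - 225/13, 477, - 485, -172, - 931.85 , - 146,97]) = [ - 931.85, -689,-485, - 172,-146 , - 225/13,97, 389, 418,477,  839 ] 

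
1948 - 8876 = - 6928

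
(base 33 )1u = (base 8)77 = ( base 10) 63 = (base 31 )21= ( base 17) 3c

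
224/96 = 7/3 = 2.33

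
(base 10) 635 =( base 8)1173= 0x27B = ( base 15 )2c5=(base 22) 16J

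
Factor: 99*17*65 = 3^2*5^1*11^1*13^1*17^1 = 109395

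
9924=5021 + 4903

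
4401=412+3989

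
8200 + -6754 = 1446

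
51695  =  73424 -21729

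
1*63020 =63020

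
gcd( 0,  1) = 1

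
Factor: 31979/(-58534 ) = - 283/518 = -2^( - 1 )*7^(  -  1)*37^( - 1)*283^1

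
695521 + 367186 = 1062707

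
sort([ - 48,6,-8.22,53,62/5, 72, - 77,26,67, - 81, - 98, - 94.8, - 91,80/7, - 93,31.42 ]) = [ - 98, - 94.8, - 93, - 91, - 81,  -  77,-48, - 8.22,6,80/7,62/5,26,31.42,53,67,72 ]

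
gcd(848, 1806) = 2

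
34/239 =34/239=0.14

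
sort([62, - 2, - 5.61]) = [ - 5.61, - 2,62]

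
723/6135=241/2045 = 0.12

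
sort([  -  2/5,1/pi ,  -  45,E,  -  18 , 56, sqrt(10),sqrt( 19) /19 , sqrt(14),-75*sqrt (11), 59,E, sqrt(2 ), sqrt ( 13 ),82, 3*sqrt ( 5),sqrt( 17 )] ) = [- 75*sqrt(11), - 45 , - 18, - 2/5,sqrt(19)/19 , 1/pi, sqrt(2), E , E,sqrt(10),sqrt(13 ),sqrt( 14),sqrt(17), 3*sqrt(5), 56, 59,82] 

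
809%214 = 167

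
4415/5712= 4415/5712  =  0.77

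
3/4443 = 1/1481 = 0.00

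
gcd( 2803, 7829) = 1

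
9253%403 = 387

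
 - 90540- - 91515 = 975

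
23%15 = 8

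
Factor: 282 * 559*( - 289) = - 2^1*3^1 * 13^1*17^2 * 43^1*47^1 = - 45557382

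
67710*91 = 6161610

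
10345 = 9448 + 897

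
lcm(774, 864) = 37152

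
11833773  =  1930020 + 9903753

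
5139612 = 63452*81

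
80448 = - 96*( - 838)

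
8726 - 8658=68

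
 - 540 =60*( - 9)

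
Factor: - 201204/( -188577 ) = 2^2*3^5*911^(-1 ) = 972/911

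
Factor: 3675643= 557^1 * 6599^1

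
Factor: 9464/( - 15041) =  - 56/89 = - 2^3*7^1 * 89^ (-1 )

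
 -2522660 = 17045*(-148)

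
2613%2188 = 425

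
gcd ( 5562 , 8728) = 2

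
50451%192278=50451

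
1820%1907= 1820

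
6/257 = 6/257 = 0.02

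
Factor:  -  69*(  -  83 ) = 5727 = 3^1*23^1* 83^1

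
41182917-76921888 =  - 35738971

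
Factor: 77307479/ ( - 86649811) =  - 47^( - 1)*271^( - 1)*5077^1*6803^( - 1)*15227^1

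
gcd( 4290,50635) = 65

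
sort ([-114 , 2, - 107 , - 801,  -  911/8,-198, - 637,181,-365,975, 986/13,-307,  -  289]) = [-801, - 637, - 365, - 307,-289, - 198,-114, - 911/8,-107,2, 986/13, 181, 975 ] 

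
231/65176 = 231/65176 = 0.00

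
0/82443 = 0 = 0.00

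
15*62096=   931440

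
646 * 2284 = 1475464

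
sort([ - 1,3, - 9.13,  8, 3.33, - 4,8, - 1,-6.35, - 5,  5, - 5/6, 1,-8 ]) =[-9.13,  -  8, - 6.35, - 5, - 4, - 1,-1, - 5/6,1,3,  3.33, 5, 8,8 ] 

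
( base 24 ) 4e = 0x6E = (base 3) 11002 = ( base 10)110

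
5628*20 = 112560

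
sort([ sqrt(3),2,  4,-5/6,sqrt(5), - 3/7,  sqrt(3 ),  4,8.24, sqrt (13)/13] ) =[-5/6,-3/7,sqrt(13) /13,sqrt( 3 )  ,  sqrt(3 ), 2,sqrt( 5 ),4,4 , 8.24 ]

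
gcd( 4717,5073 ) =89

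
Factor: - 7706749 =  - 7706749^1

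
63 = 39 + 24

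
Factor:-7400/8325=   -  2^3 * 3^( - 2) = -8/9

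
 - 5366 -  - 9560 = 4194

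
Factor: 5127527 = 5127527^1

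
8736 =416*21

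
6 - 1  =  5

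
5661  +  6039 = 11700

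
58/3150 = 29/1575= 0.02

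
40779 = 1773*23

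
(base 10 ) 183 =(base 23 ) 7M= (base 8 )267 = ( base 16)b7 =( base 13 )111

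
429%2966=429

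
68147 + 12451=80598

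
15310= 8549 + 6761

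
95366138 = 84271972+11094166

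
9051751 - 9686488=  -  634737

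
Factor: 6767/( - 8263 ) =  - 67^1*101^1*  8263^( - 1)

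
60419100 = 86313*700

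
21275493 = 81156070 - 59880577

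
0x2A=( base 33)19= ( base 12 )36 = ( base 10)42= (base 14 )30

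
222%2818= 222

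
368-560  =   - 192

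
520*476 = 247520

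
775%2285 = 775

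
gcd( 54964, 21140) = 4228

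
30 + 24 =54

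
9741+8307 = 18048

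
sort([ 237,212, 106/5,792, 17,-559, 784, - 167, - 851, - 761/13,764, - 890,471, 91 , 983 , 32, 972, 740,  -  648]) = [ - 890,-851, - 648,  -  559,  -  167, - 761/13, 17, 106/5, 32, 91, 212,237,471,  740, 764, 784,792,972, 983] 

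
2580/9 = 860/3   =  286.67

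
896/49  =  18 + 2/7 = 18.29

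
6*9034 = 54204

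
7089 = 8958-1869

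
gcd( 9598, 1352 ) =2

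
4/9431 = 4/9431=0.00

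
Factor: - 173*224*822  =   - 2^6*3^1*7^1*137^1*173^1=-31854144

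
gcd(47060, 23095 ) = 5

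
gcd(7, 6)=1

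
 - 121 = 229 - 350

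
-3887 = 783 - 4670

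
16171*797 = 12888287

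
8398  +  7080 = 15478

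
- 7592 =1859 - 9451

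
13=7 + 6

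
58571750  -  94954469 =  - 36382719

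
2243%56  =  3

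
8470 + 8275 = 16745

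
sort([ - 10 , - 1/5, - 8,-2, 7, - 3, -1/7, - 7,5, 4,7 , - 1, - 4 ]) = [ - 10, - 8, - 7, - 4,-3, - 2 ,-1, - 1/5,  -  1/7, 4,  5,7, 7 ] 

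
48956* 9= 440604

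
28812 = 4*7203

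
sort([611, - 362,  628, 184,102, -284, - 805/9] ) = [  -  362,- 284, - 805/9,102, 184, 611,628 ]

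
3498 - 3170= 328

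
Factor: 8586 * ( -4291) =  - 36842526 = - 2^1*3^4*7^1*53^1*613^1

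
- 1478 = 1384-2862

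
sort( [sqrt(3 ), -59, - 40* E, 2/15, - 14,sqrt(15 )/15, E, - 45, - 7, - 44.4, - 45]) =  [-40*  E,  -  59, - 45, - 45, - 44.4,  -  14, -7,2/15, sqrt(15 ) /15, sqrt( 3),E]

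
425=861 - 436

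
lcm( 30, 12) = 60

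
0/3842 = 0 = 0.00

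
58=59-1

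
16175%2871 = 1820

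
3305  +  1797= 5102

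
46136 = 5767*8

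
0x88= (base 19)73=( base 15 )91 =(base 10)136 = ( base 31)4C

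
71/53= 71/53=1.34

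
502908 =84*5987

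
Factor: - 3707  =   - 11^1 * 337^1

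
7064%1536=920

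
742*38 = 28196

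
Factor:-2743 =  - 13^1* 211^1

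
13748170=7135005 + 6613165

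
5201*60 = 312060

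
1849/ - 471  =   - 4  +  35/471=- 3.93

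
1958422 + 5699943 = 7658365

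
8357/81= 8357/81= 103.17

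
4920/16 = 615/2 = 307.50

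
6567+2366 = 8933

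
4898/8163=4898/8163 = 0.60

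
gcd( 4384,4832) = 32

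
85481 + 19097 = 104578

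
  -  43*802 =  - 34486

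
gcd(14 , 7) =7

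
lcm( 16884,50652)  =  50652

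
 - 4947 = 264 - 5211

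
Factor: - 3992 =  - 2^3*499^1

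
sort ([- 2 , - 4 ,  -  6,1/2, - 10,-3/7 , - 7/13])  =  [-10, - 6, - 4,-2, - 7/13, - 3/7, 1/2 ]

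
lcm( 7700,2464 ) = 61600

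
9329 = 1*9329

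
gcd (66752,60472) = 8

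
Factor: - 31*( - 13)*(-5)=-2015=- 5^1*  13^1*31^1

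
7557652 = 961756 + 6595896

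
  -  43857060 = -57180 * 767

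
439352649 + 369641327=808993976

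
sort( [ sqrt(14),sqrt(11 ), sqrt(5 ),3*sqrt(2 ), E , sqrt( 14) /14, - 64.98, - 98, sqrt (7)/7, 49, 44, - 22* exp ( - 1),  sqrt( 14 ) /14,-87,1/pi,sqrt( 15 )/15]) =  [ - 98, - 87, - 64.98, - 22*exp(-1 ), sqrt( 15)/15 , sqrt(14) /14, sqrt(  14)/14,1/pi, sqrt(7 ) /7, sqrt (5),E, sqrt(11 ) , sqrt( 14 ), 3*sqrt (2 ), 44, 49]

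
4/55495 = 4/55495 =0.00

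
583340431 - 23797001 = 559543430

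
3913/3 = 3913/3= 1304.33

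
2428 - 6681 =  - 4253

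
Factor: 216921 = 3^1 * 72307^1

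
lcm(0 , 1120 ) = 0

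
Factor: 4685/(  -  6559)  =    -  5^1*7^(-1) = - 5/7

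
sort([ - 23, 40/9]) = [ - 23,40/9]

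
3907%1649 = 609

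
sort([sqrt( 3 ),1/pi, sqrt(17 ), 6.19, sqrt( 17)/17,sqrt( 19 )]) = [ sqrt(17)/17, 1/pi, sqrt( 3 ), sqrt( 17),sqrt(19), 6.19]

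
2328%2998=2328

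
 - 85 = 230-315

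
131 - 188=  - 57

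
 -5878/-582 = 10 + 29/291  =  10.10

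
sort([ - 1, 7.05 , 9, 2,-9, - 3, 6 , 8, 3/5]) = [ - 9, - 3, - 1,3/5, 2, 6,7.05 , 8, 9]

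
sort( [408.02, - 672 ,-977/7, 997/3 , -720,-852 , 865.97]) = [ - 852,-720, - 672, - 977/7,997/3,408.02,865.97]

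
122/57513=122/57513= 0.00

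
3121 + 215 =3336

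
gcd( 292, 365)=73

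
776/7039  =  776/7039= 0.11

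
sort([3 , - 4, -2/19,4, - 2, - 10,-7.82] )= [ - 10,-7.82,- 4,-2, - 2/19, 3, 4 ]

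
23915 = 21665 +2250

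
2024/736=2  +  3/4=2.75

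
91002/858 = 106 + 9/143  =  106.06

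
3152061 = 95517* 33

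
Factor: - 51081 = - 3^1*17027^1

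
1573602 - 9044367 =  - 7470765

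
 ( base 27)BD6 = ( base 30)996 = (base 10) 8376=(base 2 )10000010111000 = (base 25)DA1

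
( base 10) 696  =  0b1010111000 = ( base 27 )PL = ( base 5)10241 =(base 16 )2b8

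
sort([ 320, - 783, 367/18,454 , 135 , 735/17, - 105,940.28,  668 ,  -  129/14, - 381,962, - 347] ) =[-783,-381, - 347,-105,-129/14,367/18 , 735/17, 135,320 , 454,668,  940.28, 962]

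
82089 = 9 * 9121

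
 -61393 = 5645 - 67038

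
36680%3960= 1040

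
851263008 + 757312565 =1608575573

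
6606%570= 336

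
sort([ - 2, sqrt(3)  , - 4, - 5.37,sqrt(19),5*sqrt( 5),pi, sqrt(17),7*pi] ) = [ - 5.37, - 4, - 2,sqrt(3 ),pi,sqrt( 17),sqrt ( 19),  5*sqrt (5), 7*pi ] 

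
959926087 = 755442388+204483699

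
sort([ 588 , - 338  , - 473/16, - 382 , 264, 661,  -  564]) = [ - 564, - 382, - 338, -473/16,264, 588,661]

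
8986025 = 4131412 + 4854613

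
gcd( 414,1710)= 18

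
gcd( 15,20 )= 5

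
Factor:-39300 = -2^2*3^1 * 5^2 * 131^1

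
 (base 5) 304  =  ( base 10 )79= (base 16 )4F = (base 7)142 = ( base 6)211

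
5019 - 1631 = 3388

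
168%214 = 168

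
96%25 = 21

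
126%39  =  9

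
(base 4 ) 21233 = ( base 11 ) 517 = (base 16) 26f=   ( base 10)623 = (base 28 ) M7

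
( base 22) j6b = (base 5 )244324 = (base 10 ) 9339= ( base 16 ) 247B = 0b10010001111011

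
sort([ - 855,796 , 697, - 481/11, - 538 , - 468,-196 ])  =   [-855, - 538, - 468, - 196,-481/11, 697, 796]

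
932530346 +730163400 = 1662693746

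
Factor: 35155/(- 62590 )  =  -2^( - 1)*11^(- 1 )*79^1*89^1 *569^(-1) = - 7031/12518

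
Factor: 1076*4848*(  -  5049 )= - 2^6  *3^4*11^1*17^1*101^1*269^1 = - 26337845952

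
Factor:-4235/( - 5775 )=3^ (  -  1)*5^(- 1 ) * 11^1   =  11/15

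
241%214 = 27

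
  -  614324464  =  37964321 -652288785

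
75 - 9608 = - 9533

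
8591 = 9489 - 898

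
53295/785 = 10659/157 = 67.89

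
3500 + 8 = 3508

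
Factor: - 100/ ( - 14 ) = 2^1*5^2*7^( - 1) = 50/7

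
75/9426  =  25/3142 = 0.01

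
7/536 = 7/536 = 0.01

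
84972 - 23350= 61622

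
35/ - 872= - 35/872 = - 0.04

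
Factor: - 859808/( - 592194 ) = 429904/296097 = 2^4*3^( - 1)*97^1*229^( -1)*277^1*431^(-1) 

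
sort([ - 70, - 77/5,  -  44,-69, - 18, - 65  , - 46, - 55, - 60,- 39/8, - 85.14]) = [ - 85.14, - 70, - 69, -65, - 60, - 55, - 46,-44, - 18, - 77/5, - 39/8]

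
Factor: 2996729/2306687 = 311^(-1)*7417^( - 1)*2996729^1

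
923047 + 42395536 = 43318583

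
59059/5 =59059/5 = 11811.80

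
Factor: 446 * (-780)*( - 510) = 2^4 * 3^2*5^2*13^1*17^1 * 223^1 = 177418800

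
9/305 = 9/305  =  0.03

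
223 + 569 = 792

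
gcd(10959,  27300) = 39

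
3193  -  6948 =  - 3755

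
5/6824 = 5/6824 = 0.00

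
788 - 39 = 749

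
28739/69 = 28739/69 = 416.51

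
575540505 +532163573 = 1107704078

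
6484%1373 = 992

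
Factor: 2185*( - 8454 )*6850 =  - 126533131500 = - 2^2*3^1 * 5^3*19^1*23^1 * 137^1*1409^1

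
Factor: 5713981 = 7^1*13^1*62791^1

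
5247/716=5247/716 = 7.33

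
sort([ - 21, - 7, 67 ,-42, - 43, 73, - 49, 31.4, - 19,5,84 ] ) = [ -49 , - 43, - 42,-21,- 19, - 7, 5,  31.4,67,73, 84 ]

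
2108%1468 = 640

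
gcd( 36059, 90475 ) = 1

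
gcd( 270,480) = 30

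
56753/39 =1455 + 8/39 = 1455.21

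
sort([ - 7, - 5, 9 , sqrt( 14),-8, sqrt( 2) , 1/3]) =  [  -  8,  -  7,-5 , 1/3, sqrt( 2 ),sqrt( 14),9]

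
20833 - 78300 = - 57467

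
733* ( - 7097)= - 5202101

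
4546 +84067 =88613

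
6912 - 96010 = -89098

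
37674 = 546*69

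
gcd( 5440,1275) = 85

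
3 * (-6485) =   -  19455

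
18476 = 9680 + 8796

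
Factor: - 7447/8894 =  - 2^( - 1 )*11^1*677^1  *4447^( - 1)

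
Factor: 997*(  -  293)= - 292121 = - 293^1* 997^1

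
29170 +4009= 33179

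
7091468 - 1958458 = 5133010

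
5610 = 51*110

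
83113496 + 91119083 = 174232579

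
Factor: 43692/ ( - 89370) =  - 22/45 = -2^1*3^(-2)*5^( - 1)*11^1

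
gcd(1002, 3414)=6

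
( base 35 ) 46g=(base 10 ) 5126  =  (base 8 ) 12006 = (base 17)10C9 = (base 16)1406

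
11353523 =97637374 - 86283851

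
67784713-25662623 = 42122090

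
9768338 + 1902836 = 11671174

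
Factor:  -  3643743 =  - 3^1 * 733^1*1657^1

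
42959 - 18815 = 24144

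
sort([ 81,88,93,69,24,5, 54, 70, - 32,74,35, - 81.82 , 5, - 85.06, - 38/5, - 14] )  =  [-85.06,-81.82,- 32,  -  14, - 38/5, 5,5,24,35, 54,69,70,74,81 , 88,93]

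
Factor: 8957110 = 2^1*5^1*821^1*1091^1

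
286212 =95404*3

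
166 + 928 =1094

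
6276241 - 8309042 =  - 2032801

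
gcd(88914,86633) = 1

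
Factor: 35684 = 2^2 * 11^1* 811^1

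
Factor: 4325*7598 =2^1*5^2*29^1*131^1 * 173^1 =32861350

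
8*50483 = 403864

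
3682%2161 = 1521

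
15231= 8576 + 6655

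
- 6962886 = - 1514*4599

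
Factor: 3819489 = 3^1*491^1*2593^1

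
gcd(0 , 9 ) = 9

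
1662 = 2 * 831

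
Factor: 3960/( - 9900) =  - 2/5 = - 2^1*5^( - 1)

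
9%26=9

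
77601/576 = 134 + 139/192 = 134.72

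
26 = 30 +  -4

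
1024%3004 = 1024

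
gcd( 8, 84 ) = 4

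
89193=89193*1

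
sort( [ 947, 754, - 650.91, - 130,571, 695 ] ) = [ - 650.91 , - 130,571,695,754,947]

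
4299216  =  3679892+619324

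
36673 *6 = 220038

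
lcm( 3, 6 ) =6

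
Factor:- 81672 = - 2^3*3^1*41^1*83^1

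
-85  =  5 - 90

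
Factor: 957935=5^1 * 11^1*17417^1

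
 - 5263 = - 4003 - 1260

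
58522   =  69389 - 10867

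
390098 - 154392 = 235706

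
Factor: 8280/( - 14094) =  - 2^2*3^( - 3 )*5^1*23^1*29^( - 1 ) = - 460/783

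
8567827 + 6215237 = 14783064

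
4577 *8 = 36616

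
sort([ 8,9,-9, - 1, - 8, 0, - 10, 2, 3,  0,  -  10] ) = [ - 10, - 10, - 9,-8, - 1,0,0, 2, 3,8 , 9]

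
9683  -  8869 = 814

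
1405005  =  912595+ 492410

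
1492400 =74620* 20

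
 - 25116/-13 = 1932/1 = 1932.00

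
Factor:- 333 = - 3^2 * 37^1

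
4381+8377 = 12758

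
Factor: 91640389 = 67^1 *883^1*1549^1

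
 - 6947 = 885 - 7832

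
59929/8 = 59929/8 = 7491.12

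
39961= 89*449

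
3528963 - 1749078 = 1779885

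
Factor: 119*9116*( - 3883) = -4212293932 = -2^2 * 7^1*11^1*17^1*43^1*53^1*353^1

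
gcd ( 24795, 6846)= 3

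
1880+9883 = 11763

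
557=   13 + 544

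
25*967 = 24175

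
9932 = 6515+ 3417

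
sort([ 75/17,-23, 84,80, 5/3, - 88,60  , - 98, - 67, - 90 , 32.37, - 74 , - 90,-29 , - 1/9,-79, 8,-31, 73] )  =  [-98,-90,  -  90, - 88, - 79,  -  74,-67,  -  31 , - 29,  -  23, - 1/9, 5/3, 75/17, 8,32.37, 60,73,  80,  84 ] 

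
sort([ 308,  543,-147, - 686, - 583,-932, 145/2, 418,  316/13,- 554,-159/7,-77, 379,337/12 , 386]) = [ - 932, - 686, - 583, - 554,  -  147,-77,-159/7, 316/13,337/12,  145/2,308 , 379, 386, 418, 543 ]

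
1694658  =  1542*1099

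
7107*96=682272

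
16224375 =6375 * 2545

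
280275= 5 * 56055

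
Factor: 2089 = 2089^1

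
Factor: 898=2^1*449^1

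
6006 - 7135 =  - 1129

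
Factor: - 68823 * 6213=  - 3^4*19^1*109^1  *2549^1  =  - 427597299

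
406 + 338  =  744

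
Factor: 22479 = 3^1* 59^1 *127^1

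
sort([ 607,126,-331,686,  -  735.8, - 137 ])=[ - 735.8,-331, - 137, 126,  607,686]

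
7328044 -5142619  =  2185425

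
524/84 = 6  +  5/21 =6.24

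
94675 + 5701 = 100376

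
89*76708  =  6827012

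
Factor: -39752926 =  - 2^1 * 1619^1*12277^1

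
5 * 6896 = 34480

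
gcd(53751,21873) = 69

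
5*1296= 6480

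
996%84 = 72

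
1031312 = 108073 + 923239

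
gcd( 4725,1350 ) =675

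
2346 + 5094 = 7440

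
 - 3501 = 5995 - 9496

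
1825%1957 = 1825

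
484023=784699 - 300676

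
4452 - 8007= -3555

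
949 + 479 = 1428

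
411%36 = 15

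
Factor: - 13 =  - 13^1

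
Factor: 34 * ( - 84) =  - 2856 = - 2^3*3^1*7^1*17^1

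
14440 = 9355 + 5085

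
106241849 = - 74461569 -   -  180703418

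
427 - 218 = 209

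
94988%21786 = 7844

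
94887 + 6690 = 101577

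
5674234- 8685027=- 3010793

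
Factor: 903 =3^1*7^1*43^1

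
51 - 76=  - 25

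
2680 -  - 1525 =4205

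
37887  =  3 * 12629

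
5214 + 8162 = 13376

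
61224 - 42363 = 18861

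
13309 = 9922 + 3387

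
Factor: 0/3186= 0^1  =  0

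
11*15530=170830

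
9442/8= 1180 + 1/4 = 1180.25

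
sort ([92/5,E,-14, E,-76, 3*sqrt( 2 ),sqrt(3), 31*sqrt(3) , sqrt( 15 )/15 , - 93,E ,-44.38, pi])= [ - 93,-76,-44.38, - 14, sqrt( 15)/15, sqrt( 3), E, E , E, pi  ,  3*sqrt( 2) , 92/5 , 31 * sqrt( 3 )]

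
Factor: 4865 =5^1 * 7^1*139^1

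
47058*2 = 94116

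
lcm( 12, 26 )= 156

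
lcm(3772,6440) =264040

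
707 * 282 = 199374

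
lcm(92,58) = 2668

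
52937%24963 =3011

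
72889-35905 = 36984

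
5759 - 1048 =4711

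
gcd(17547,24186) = 3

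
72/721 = 72/721 = 0.10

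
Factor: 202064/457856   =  173/392 = 2^( - 3) * 7^(  -  2)*173^1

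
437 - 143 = 294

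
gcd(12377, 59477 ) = 1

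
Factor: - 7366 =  - 2^1*29^1*127^1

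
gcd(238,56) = 14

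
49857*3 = 149571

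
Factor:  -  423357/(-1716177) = 141119/572059 = 11^1*12829^1 * 572059^ (-1)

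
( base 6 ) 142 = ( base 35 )1r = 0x3e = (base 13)4a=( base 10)62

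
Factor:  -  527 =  - 17^1*31^1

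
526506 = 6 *87751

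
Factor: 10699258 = 2^1 * 5349629^1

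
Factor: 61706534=2^1 * 4931^1*6257^1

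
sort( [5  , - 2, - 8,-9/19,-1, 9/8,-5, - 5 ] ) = [-8,  -  5, - 5, - 2 ,- 1, - 9/19,9/8, 5] 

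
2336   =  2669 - 333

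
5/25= 1/5 = 0.20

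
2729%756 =461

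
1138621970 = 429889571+708732399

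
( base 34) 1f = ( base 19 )2b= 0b110001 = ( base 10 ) 49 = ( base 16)31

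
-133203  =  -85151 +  -48052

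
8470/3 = 8470/3 = 2823.33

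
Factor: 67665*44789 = 3030647685 = 3^1*5^1*13^1*347^1 * 44789^1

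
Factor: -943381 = -17^1*211^1*  263^1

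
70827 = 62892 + 7935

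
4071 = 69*59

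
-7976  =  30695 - 38671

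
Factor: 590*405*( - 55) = -2^1*3^4*5^3*11^1 * 59^1= - 13142250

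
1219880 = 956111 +263769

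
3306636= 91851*36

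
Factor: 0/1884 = 0^1=0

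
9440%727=716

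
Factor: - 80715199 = -80715199^1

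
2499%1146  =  207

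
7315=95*77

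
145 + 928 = 1073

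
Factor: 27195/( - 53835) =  - 49/97 = - 7^2 * 97^( - 1)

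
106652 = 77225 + 29427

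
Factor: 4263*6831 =3^4*7^2*11^1*23^1 * 29^1=29120553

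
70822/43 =1647 + 1/43 = 1647.02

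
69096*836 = 57764256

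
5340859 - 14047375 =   -  8706516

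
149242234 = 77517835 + 71724399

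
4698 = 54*87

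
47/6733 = 47/6733 = 0.01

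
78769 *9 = 708921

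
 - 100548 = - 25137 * 4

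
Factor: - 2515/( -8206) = 2^( - 1 )*5^1*11^(-1 )*373^( - 1)*503^1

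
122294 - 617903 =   -  495609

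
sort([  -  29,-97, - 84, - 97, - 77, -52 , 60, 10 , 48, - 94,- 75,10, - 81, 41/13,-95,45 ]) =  [ -97 , - 97, - 95, -94, - 84 ,  -  81,  -  77, - 75,-52, - 29, 41/13,10, 10, 45, 48, 60 ] 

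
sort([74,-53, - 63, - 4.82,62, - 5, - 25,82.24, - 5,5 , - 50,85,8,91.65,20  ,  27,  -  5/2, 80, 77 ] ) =[ - 63, - 53,  -  50 ,-25,-5, - 5, - 4.82,  -  5/2,5,8 , 20,27,62,74,77,80, 82.24,85,91.65]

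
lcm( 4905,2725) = 24525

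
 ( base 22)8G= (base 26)7A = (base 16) c0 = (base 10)192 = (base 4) 3000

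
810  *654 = 529740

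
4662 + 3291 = 7953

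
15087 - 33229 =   -  18142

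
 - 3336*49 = -163464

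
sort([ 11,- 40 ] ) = [ - 40,11 ] 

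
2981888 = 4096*728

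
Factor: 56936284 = 2^2*97^1*146743^1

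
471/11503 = 471/11503  =  0.04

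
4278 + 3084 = 7362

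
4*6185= 24740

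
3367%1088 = 103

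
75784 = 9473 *8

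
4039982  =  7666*527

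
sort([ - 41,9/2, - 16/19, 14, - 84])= [ - 84, - 41, - 16/19,9/2, 14 ]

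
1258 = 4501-3243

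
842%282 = 278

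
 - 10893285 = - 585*18621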